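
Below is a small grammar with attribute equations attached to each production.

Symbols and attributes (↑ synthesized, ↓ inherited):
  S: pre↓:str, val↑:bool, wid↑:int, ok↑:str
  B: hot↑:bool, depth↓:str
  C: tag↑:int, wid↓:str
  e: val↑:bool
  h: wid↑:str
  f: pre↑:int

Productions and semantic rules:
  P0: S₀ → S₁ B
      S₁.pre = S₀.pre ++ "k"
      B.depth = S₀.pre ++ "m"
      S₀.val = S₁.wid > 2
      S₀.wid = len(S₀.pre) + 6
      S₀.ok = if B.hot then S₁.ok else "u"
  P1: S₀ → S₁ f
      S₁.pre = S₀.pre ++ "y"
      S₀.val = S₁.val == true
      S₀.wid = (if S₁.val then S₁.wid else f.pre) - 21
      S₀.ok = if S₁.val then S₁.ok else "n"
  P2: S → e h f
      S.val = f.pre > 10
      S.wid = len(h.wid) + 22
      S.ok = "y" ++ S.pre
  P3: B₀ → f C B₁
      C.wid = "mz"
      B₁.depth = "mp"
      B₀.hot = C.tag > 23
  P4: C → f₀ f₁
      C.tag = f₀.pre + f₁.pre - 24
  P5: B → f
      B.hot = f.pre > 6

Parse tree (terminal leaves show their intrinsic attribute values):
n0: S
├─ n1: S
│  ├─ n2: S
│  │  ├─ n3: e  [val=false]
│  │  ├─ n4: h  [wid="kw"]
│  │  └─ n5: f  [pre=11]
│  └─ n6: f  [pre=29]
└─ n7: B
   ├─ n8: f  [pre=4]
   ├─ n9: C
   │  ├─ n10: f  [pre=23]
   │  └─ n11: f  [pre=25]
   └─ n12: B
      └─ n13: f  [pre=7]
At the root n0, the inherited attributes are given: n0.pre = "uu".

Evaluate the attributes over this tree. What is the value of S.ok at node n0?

1. n0.pre = "uu"  [given at root]
2. n1.pre = "uuk"  [S₀.pre ++ "k"]
3. n2.pre = "uuky"  [S₀.pre ++ "y"]
4. n3.val = false  [terminal]
5. n4.wid = "kw"  [terminal]
6. n5.pre = 11  [terminal]
7. n2.val = true  [f.pre > 10]
8. n2.wid = 24  [len(h.wid) + 22]
9. n2.ok = "yuuky"  ["y" ++ S.pre]
10. n6.pre = 29  [terminal]
11. n1.val = true  [S₁.val == true]
12. n1.wid = 3  [(if S₁.val then S₁.wid else f.pre) - 21]
13. n1.ok = "yuuky"  [if S₁.val then S₁.ok else "n"]
14. n7.depth = "uum"  [S₀.pre ++ "m"]
15. n8.pre = 4  [terminal]
16. n9.wid = "mz"  ["mz"]
17. n10.pre = 23  [terminal]
18. n11.pre = 25  [terminal]
19. n9.tag = 24  [f₀.pre + f₁.pre - 24]
20. n12.depth = "mp"  ["mp"]
21. n13.pre = 7  [terminal]
22. n12.hot = true  [f.pre > 6]
23. n7.hot = true  [C.tag > 23]
24. n0.val = true  [S₁.wid > 2]
25. n0.wid = 8  [len(S₀.pre) + 6]
26. n0.ok = "yuuky"  [if B.hot then S₁.ok else "u"]

"yuuky"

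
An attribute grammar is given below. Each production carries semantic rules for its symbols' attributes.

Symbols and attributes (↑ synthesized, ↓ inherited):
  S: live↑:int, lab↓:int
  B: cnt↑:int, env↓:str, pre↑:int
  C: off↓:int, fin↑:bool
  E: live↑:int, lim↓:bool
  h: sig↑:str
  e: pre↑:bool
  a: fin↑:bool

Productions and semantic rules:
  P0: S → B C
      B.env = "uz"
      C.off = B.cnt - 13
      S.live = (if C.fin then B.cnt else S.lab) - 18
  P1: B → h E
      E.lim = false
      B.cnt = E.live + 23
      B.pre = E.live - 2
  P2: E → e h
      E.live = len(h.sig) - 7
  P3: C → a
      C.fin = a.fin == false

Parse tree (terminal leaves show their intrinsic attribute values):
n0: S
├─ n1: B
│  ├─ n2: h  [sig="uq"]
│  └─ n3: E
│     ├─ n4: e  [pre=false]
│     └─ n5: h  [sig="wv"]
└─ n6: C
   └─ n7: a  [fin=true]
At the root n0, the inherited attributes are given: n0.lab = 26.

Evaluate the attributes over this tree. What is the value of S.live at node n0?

1. n0.lab = 26  [given at root]
2. n1.env = "uz"  ["uz"]
3. n2.sig = "uq"  [terminal]
4. n3.lim = false  [false]
5. n4.pre = false  [terminal]
6. n5.sig = "wv"  [terminal]
7. n3.live = -5  [len(h.sig) - 7]
8. n1.cnt = 18  [E.live + 23]
9. n1.pre = -7  [E.live - 2]
10. n6.off = 5  [B.cnt - 13]
11. n7.fin = true  [terminal]
12. n6.fin = false  [a.fin == false]
13. n0.live = 8  [(if C.fin then B.cnt else S.lab) - 18]

8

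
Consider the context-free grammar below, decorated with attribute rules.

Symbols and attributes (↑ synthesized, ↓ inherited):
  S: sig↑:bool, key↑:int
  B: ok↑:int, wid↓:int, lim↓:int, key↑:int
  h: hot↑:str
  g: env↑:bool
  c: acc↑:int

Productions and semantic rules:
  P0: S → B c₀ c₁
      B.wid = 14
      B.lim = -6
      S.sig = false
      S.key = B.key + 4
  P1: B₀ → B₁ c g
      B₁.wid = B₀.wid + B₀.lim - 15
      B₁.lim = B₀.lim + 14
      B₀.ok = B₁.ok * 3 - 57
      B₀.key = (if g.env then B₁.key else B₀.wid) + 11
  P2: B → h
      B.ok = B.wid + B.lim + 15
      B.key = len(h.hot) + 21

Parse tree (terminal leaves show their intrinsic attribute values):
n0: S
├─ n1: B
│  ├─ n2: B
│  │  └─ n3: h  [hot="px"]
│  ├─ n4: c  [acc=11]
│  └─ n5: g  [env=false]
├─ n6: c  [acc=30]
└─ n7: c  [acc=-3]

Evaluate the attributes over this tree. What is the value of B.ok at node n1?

1. n1.wid = 14  [14]
2. n1.lim = -6  [-6]
3. n2.wid = -7  [B₀.wid + B₀.lim - 15]
4. n2.lim = 8  [B₀.lim + 14]
5. n3.hot = "px"  [terminal]
6. n2.ok = 16  [B.wid + B.lim + 15]
7. n2.key = 23  [len(h.hot) + 21]
8. n4.acc = 11  [terminal]
9. n5.env = false  [terminal]
10. n1.ok = -9  [B₁.ok * 3 - 57]
11. n1.key = 25  [(if g.env then B₁.key else B₀.wid) + 11]
12. n6.acc = 30  [terminal]
13. n7.acc = -3  [terminal]
14. n0.sig = false  [false]
15. n0.key = 29  [B.key + 4]

-9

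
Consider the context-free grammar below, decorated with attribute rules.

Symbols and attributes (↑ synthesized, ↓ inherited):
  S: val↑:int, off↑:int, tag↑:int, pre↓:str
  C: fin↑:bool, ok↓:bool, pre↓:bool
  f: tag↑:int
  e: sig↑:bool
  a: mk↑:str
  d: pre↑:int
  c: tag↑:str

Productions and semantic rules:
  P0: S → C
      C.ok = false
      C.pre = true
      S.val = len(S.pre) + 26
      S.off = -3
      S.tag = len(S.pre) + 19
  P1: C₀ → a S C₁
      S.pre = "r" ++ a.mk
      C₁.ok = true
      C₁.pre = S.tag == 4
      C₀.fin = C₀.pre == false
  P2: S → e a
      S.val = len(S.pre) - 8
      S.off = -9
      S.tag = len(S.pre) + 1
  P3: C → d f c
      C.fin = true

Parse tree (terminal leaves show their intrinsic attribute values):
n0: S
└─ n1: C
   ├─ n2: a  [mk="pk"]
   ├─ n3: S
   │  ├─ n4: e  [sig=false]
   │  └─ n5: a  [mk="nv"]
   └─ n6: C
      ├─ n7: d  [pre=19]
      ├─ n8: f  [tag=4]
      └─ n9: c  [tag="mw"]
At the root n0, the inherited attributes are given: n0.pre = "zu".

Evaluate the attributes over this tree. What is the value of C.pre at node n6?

1. n0.pre = "zu"  [given at root]
2. n1.ok = false  [false]
3. n1.pre = true  [true]
4. n2.mk = "pk"  [terminal]
5. n3.pre = "rpk"  ["r" ++ a.mk]
6. n4.sig = false  [terminal]
7. n5.mk = "nv"  [terminal]
8. n3.val = -5  [len(S.pre) - 8]
9. n3.off = -9  [-9]
10. n3.tag = 4  [len(S.pre) + 1]
11. n6.ok = true  [true]
12. n6.pre = true  [S.tag == 4]
13. n7.pre = 19  [terminal]
14. n8.tag = 4  [terminal]
15. n9.tag = "mw"  [terminal]
16. n6.fin = true  [true]
17. n1.fin = false  [C₀.pre == false]
18. n0.val = 28  [len(S.pre) + 26]
19. n0.off = -3  [-3]
20. n0.tag = 21  [len(S.pre) + 19]

true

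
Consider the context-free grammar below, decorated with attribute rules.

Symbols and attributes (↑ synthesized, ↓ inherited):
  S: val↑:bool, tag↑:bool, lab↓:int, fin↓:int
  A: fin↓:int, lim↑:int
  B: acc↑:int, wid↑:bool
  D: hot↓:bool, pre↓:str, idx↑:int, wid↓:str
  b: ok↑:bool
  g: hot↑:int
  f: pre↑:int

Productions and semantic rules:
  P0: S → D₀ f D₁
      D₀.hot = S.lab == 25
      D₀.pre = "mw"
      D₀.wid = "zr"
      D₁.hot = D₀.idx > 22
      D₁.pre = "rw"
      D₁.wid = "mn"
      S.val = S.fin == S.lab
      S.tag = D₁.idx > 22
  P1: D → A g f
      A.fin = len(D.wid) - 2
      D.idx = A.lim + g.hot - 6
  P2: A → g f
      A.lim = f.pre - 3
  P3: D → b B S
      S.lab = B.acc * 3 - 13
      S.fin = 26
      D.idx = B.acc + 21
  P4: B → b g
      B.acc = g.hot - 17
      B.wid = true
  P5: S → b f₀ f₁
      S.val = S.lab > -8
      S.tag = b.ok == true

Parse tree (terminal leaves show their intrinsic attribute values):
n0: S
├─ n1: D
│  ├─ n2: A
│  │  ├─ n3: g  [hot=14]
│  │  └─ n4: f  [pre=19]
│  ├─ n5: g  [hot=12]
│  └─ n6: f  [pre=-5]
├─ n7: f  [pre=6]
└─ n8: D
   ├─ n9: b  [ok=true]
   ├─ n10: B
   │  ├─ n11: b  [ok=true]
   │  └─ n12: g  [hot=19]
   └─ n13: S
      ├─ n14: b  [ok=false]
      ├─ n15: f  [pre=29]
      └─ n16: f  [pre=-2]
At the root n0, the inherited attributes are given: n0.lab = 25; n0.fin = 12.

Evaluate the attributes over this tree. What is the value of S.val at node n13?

true

1. n0.lab = 25  [given at root]
2. n0.fin = 12  [given at root]
3. n1.hot = true  [S.lab == 25]
4. n1.pre = "mw"  ["mw"]
5. n1.wid = "zr"  ["zr"]
6. n2.fin = 0  [len(D.wid) - 2]
7. n3.hot = 14  [terminal]
8. n4.pre = 19  [terminal]
9. n2.lim = 16  [f.pre - 3]
10. n5.hot = 12  [terminal]
11. n6.pre = -5  [terminal]
12. n1.idx = 22  [A.lim + g.hot - 6]
13. n7.pre = 6  [terminal]
14. n8.hot = false  [D₀.idx > 22]
15. n8.pre = "rw"  ["rw"]
16. n8.wid = "mn"  ["mn"]
17. n9.ok = true  [terminal]
18. n11.ok = true  [terminal]
19. n12.hot = 19  [terminal]
20. n10.acc = 2  [g.hot - 17]
21. n10.wid = true  [true]
22. n13.lab = -7  [B.acc * 3 - 13]
23. n13.fin = 26  [26]
24. n14.ok = false  [terminal]
25. n15.pre = 29  [terminal]
26. n16.pre = -2  [terminal]
27. n13.val = true  [S.lab > -8]
28. n13.tag = false  [b.ok == true]
29. n8.idx = 23  [B.acc + 21]
30. n0.val = false  [S.fin == S.lab]
31. n0.tag = true  [D₁.idx > 22]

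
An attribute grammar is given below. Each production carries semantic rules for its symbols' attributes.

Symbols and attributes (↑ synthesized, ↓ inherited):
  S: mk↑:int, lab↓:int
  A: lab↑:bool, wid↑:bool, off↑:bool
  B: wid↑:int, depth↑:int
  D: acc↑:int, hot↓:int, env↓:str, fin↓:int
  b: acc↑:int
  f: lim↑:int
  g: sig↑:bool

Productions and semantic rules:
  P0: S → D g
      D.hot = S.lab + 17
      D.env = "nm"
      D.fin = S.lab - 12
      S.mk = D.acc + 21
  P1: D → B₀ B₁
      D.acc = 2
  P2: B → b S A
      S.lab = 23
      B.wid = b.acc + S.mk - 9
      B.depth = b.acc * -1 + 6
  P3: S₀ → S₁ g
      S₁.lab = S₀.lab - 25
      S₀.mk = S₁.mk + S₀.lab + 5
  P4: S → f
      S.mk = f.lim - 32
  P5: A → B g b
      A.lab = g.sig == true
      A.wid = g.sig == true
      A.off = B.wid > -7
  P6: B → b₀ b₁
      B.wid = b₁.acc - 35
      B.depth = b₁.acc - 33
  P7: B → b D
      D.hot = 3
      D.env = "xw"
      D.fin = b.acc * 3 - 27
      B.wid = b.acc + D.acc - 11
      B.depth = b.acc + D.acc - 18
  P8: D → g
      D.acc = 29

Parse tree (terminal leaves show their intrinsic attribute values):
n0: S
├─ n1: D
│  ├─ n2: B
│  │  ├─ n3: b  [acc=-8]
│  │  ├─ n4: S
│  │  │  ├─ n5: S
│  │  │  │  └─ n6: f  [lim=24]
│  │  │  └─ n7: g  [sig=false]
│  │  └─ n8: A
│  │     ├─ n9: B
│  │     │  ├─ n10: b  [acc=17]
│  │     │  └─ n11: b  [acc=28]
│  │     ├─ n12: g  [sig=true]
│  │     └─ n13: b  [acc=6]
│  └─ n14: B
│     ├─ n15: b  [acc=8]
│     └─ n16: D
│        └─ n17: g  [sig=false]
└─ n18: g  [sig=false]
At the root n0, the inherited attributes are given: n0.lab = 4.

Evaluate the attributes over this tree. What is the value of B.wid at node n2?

1. n0.lab = 4  [given at root]
2. n1.hot = 21  [S.lab + 17]
3. n1.env = "nm"  ["nm"]
4. n1.fin = -8  [S.lab - 12]
5. n3.acc = -8  [terminal]
6. n4.lab = 23  [23]
7. n5.lab = -2  [S₀.lab - 25]
8. n6.lim = 24  [terminal]
9. n5.mk = -8  [f.lim - 32]
10. n7.sig = false  [terminal]
11. n4.mk = 20  [S₁.mk + S₀.lab + 5]
12. n10.acc = 17  [terminal]
13. n11.acc = 28  [terminal]
14. n9.wid = -7  [b₁.acc - 35]
15. n9.depth = -5  [b₁.acc - 33]
16. n12.sig = true  [terminal]
17. n13.acc = 6  [terminal]
18. n8.lab = true  [g.sig == true]
19. n8.wid = true  [g.sig == true]
20. n8.off = false  [B.wid > -7]
21. n2.wid = 3  [b.acc + S.mk - 9]
22. n2.depth = 14  [b.acc * -1 + 6]
23. n15.acc = 8  [terminal]
24. n16.hot = 3  [3]
25. n16.env = "xw"  ["xw"]
26. n16.fin = -3  [b.acc * 3 - 27]
27. n17.sig = false  [terminal]
28. n16.acc = 29  [29]
29. n14.wid = 26  [b.acc + D.acc - 11]
30. n14.depth = 19  [b.acc + D.acc - 18]
31. n1.acc = 2  [2]
32. n18.sig = false  [terminal]
33. n0.mk = 23  [D.acc + 21]

3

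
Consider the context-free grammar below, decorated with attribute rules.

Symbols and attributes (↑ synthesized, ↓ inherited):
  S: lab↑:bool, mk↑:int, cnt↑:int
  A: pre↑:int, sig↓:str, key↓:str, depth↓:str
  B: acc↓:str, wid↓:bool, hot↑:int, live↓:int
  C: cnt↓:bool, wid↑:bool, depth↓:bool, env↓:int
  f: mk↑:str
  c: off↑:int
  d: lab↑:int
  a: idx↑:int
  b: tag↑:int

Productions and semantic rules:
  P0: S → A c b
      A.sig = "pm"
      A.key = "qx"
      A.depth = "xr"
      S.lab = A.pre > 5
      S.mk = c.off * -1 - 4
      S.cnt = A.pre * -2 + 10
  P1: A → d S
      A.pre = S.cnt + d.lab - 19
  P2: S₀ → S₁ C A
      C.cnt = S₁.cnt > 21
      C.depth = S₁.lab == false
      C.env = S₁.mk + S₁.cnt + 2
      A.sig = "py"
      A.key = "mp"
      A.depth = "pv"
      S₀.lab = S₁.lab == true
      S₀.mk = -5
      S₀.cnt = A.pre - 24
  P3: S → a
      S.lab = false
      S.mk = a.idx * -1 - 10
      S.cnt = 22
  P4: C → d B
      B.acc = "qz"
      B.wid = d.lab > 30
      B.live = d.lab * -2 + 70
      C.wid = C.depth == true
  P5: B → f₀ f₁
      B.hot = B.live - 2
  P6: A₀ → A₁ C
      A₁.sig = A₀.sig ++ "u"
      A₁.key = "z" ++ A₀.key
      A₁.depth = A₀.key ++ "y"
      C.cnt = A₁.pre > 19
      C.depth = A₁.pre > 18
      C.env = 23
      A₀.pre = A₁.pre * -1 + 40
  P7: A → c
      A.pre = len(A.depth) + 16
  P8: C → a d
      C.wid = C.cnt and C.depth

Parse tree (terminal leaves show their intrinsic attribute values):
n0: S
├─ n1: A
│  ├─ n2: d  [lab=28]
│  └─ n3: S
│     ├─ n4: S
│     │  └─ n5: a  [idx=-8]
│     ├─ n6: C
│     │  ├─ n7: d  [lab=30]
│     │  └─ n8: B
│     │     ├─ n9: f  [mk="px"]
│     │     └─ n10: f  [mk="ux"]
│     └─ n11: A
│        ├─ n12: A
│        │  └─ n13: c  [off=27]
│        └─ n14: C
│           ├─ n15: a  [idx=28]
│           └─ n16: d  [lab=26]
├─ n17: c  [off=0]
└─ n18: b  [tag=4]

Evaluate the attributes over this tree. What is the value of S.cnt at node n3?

1. n1.sig = "pm"  ["pm"]
2. n1.key = "qx"  ["qx"]
3. n1.depth = "xr"  ["xr"]
4. n2.lab = 28  [terminal]
5. n5.idx = -8  [terminal]
6. n4.lab = false  [false]
7. n4.mk = -2  [a.idx * -1 - 10]
8. n4.cnt = 22  [22]
9. n6.cnt = true  [S₁.cnt > 21]
10. n6.depth = true  [S₁.lab == false]
11. n6.env = 22  [S₁.mk + S₁.cnt + 2]
12. n7.lab = 30  [terminal]
13. n8.acc = "qz"  ["qz"]
14. n8.wid = false  [d.lab > 30]
15. n8.live = 10  [d.lab * -2 + 70]
16. n9.mk = "px"  [terminal]
17. n10.mk = "ux"  [terminal]
18. n8.hot = 8  [B.live - 2]
19. n6.wid = true  [C.depth == true]
20. n11.sig = "py"  ["py"]
21. n11.key = "mp"  ["mp"]
22. n11.depth = "pv"  ["pv"]
23. n12.sig = "pyu"  [A₀.sig ++ "u"]
24. n12.key = "zmp"  ["z" ++ A₀.key]
25. n12.depth = "mpy"  [A₀.key ++ "y"]
26. n13.off = 27  [terminal]
27. n12.pre = 19  [len(A.depth) + 16]
28. n14.cnt = false  [A₁.pre > 19]
29. n14.depth = true  [A₁.pre > 18]
30. n14.env = 23  [23]
31. n15.idx = 28  [terminal]
32. n16.lab = 26  [terminal]
33. n14.wid = false  [C.cnt and C.depth]
34. n11.pre = 21  [A₁.pre * -1 + 40]
35. n3.lab = false  [S₁.lab == true]
36. n3.mk = -5  [-5]
37. n3.cnt = -3  [A.pre - 24]
38. n1.pre = 6  [S.cnt + d.lab - 19]
39. n17.off = 0  [terminal]
40. n18.tag = 4  [terminal]
41. n0.lab = true  [A.pre > 5]
42. n0.mk = -4  [c.off * -1 - 4]
43. n0.cnt = -2  [A.pre * -2 + 10]

-3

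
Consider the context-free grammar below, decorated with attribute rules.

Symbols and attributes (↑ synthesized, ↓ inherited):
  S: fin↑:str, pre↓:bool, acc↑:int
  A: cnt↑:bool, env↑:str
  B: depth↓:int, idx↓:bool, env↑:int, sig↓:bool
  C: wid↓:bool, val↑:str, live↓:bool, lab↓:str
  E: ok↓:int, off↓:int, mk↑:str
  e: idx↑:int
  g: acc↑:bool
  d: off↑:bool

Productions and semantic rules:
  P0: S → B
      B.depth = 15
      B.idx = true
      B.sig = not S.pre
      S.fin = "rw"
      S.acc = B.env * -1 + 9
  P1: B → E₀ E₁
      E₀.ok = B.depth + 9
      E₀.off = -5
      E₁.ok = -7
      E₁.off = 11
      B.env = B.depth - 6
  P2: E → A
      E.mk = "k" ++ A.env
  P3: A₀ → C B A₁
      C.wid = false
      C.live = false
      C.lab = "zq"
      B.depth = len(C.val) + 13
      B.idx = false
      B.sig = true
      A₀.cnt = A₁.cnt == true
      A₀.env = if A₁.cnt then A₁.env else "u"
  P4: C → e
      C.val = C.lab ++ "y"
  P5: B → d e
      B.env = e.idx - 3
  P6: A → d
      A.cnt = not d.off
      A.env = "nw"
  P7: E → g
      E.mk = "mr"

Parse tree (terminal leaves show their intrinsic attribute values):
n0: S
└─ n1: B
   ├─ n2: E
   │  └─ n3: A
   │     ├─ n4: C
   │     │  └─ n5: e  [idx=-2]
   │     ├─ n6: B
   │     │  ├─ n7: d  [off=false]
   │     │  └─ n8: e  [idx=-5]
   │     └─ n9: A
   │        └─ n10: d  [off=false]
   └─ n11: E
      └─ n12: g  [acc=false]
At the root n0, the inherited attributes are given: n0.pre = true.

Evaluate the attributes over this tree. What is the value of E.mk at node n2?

1. n0.pre = true  [given at root]
2. n1.depth = 15  [15]
3. n1.idx = true  [true]
4. n1.sig = false  [not S.pre]
5. n2.ok = 24  [B.depth + 9]
6. n2.off = -5  [-5]
7. n4.wid = false  [false]
8. n4.live = false  [false]
9. n4.lab = "zq"  ["zq"]
10. n5.idx = -2  [terminal]
11. n4.val = "zqy"  [C.lab ++ "y"]
12. n6.depth = 16  [len(C.val) + 13]
13. n6.idx = false  [false]
14. n6.sig = true  [true]
15. n7.off = false  [terminal]
16. n8.idx = -5  [terminal]
17. n6.env = -8  [e.idx - 3]
18. n10.off = false  [terminal]
19. n9.cnt = true  [not d.off]
20. n9.env = "nw"  ["nw"]
21. n3.cnt = true  [A₁.cnt == true]
22. n3.env = "nw"  [if A₁.cnt then A₁.env else "u"]
23. n2.mk = "knw"  ["k" ++ A.env]
24. n11.ok = -7  [-7]
25. n11.off = 11  [11]
26. n12.acc = false  [terminal]
27. n11.mk = "mr"  ["mr"]
28. n1.env = 9  [B.depth - 6]
29. n0.fin = "rw"  ["rw"]
30. n0.acc = 0  [B.env * -1 + 9]

"knw"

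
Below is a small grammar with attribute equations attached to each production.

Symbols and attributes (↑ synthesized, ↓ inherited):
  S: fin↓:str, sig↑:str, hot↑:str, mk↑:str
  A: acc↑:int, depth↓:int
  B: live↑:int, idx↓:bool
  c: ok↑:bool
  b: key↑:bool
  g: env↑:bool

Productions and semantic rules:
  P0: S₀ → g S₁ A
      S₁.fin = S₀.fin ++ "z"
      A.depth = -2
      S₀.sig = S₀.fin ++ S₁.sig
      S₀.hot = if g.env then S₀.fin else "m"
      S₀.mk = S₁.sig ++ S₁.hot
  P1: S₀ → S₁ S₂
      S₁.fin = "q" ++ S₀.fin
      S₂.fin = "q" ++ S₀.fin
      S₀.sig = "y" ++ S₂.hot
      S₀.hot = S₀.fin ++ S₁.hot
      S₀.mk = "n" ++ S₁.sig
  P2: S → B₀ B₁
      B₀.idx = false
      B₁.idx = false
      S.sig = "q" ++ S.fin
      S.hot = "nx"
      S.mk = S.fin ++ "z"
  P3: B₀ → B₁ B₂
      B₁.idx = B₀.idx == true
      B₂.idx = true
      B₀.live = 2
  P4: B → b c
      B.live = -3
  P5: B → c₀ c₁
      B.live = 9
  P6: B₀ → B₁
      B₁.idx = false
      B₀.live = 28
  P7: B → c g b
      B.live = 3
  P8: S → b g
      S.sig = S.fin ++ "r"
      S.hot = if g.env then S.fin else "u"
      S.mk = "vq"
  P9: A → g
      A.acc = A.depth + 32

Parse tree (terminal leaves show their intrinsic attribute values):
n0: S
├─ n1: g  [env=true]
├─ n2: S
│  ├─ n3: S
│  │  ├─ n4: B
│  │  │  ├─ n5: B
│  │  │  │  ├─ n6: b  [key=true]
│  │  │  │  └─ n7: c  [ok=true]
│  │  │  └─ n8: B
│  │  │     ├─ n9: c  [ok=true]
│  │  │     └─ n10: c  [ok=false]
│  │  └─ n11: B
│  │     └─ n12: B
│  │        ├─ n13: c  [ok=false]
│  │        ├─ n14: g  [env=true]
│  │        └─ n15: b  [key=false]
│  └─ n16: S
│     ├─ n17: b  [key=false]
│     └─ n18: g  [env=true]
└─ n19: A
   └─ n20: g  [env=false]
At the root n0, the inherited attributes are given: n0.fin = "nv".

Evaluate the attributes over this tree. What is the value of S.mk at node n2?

"nqqnvz"

1. n0.fin = "nv"  [given at root]
2. n1.env = true  [terminal]
3. n2.fin = "nvz"  [S₀.fin ++ "z"]
4. n3.fin = "qnvz"  ["q" ++ S₀.fin]
5. n4.idx = false  [false]
6. n5.idx = false  [B₀.idx == true]
7. n6.key = true  [terminal]
8. n7.ok = true  [terminal]
9. n5.live = -3  [-3]
10. n8.idx = true  [true]
11. n9.ok = true  [terminal]
12. n10.ok = false  [terminal]
13. n8.live = 9  [9]
14. n4.live = 2  [2]
15. n11.idx = false  [false]
16. n12.idx = false  [false]
17. n13.ok = false  [terminal]
18. n14.env = true  [terminal]
19. n15.key = false  [terminal]
20. n12.live = 3  [3]
21. n11.live = 28  [28]
22. n3.sig = "qqnvz"  ["q" ++ S.fin]
23. n3.hot = "nx"  ["nx"]
24. n3.mk = "qnvzz"  [S.fin ++ "z"]
25. n16.fin = "qnvz"  ["q" ++ S₀.fin]
26. n17.key = false  [terminal]
27. n18.env = true  [terminal]
28. n16.sig = "qnvzr"  [S.fin ++ "r"]
29. n16.hot = "qnvz"  [if g.env then S.fin else "u"]
30. n16.mk = "vq"  ["vq"]
31. n2.sig = "yqnvz"  ["y" ++ S₂.hot]
32. n2.hot = "nvznx"  [S₀.fin ++ S₁.hot]
33. n2.mk = "nqqnvz"  ["n" ++ S₁.sig]
34. n19.depth = -2  [-2]
35. n20.env = false  [terminal]
36. n19.acc = 30  [A.depth + 32]
37. n0.sig = "nvyqnvz"  [S₀.fin ++ S₁.sig]
38. n0.hot = "nv"  [if g.env then S₀.fin else "m"]
39. n0.mk = "yqnvznvznx"  [S₁.sig ++ S₁.hot]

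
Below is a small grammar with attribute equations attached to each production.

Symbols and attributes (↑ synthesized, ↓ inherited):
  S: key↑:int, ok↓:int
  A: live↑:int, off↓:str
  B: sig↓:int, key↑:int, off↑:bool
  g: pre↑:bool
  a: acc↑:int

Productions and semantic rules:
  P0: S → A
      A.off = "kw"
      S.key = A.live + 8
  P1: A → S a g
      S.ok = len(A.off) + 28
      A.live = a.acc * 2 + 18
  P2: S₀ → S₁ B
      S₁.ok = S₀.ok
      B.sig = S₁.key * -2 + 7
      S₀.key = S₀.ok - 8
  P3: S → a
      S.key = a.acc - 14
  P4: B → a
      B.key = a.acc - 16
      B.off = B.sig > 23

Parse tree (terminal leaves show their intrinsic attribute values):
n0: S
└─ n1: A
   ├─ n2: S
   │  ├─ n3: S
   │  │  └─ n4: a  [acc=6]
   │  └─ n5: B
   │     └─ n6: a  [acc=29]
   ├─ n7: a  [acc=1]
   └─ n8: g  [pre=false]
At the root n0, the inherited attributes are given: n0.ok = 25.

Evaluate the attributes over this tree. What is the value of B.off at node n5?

1. n0.ok = 25  [given at root]
2. n1.off = "kw"  ["kw"]
3. n2.ok = 30  [len(A.off) + 28]
4. n3.ok = 30  [S₀.ok]
5. n4.acc = 6  [terminal]
6. n3.key = -8  [a.acc - 14]
7. n5.sig = 23  [S₁.key * -2 + 7]
8. n6.acc = 29  [terminal]
9. n5.key = 13  [a.acc - 16]
10. n5.off = false  [B.sig > 23]
11. n2.key = 22  [S₀.ok - 8]
12. n7.acc = 1  [terminal]
13. n8.pre = false  [terminal]
14. n1.live = 20  [a.acc * 2 + 18]
15. n0.key = 28  [A.live + 8]

false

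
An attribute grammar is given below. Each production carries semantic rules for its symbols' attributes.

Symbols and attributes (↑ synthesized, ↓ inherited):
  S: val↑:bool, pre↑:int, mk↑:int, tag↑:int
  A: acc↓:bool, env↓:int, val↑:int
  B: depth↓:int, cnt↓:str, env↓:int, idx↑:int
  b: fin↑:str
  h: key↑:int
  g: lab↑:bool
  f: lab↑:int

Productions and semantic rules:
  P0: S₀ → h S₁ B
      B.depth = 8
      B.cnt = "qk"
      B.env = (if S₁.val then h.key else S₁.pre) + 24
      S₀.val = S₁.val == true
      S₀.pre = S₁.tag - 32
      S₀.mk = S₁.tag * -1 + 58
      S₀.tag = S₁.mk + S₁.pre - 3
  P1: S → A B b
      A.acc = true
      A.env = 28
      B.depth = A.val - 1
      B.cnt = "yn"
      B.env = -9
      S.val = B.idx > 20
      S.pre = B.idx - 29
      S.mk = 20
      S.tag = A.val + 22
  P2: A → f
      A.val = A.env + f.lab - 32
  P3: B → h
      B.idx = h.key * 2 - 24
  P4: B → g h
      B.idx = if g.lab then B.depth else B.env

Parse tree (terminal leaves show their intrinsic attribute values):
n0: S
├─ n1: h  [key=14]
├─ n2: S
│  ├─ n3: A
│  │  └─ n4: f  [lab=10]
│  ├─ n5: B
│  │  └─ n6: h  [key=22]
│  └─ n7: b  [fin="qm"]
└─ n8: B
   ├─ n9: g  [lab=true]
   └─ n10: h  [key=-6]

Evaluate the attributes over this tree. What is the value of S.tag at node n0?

8

1. n1.key = 14  [terminal]
2. n3.acc = true  [true]
3. n3.env = 28  [28]
4. n4.lab = 10  [terminal]
5. n3.val = 6  [A.env + f.lab - 32]
6. n5.depth = 5  [A.val - 1]
7. n5.cnt = "yn"  ["yn"]
8. n5.env = -9  [-9]
9. n6.key = 22  [terminal]
10. n5.idx = 20  [h.key * 2 - 24]
11. n7.fin = "qm"  [terminal]
12. n2.val = false  [B.idx > 20]
13. n2.pre = -9  [B.idx - 29]
14. n2.mk = 20  [20]
15. n2.tag = 28  [A.val + 22]
16. n8.depth = 8  [8]
17. n8.cnt = "qk"  ["qk"]
18. n8.env = 15  [(if S₁.val then h.key else S₁.pre) + 24]
19. n9.lab = true  [terminal]
20. n10.key = -6  [terminal]
21. n8.idx = 8  [if g.lab then B.depth else B.env]
22. n0.val = false  [S₁.val == true]
23. n0.pre = -4  [S₁.tag - 32]
24. n0.mk = 30  [S₁.tag * -1 + 58]
25. n0.tag = 8  [S₁.mk + S₁.pre - 3]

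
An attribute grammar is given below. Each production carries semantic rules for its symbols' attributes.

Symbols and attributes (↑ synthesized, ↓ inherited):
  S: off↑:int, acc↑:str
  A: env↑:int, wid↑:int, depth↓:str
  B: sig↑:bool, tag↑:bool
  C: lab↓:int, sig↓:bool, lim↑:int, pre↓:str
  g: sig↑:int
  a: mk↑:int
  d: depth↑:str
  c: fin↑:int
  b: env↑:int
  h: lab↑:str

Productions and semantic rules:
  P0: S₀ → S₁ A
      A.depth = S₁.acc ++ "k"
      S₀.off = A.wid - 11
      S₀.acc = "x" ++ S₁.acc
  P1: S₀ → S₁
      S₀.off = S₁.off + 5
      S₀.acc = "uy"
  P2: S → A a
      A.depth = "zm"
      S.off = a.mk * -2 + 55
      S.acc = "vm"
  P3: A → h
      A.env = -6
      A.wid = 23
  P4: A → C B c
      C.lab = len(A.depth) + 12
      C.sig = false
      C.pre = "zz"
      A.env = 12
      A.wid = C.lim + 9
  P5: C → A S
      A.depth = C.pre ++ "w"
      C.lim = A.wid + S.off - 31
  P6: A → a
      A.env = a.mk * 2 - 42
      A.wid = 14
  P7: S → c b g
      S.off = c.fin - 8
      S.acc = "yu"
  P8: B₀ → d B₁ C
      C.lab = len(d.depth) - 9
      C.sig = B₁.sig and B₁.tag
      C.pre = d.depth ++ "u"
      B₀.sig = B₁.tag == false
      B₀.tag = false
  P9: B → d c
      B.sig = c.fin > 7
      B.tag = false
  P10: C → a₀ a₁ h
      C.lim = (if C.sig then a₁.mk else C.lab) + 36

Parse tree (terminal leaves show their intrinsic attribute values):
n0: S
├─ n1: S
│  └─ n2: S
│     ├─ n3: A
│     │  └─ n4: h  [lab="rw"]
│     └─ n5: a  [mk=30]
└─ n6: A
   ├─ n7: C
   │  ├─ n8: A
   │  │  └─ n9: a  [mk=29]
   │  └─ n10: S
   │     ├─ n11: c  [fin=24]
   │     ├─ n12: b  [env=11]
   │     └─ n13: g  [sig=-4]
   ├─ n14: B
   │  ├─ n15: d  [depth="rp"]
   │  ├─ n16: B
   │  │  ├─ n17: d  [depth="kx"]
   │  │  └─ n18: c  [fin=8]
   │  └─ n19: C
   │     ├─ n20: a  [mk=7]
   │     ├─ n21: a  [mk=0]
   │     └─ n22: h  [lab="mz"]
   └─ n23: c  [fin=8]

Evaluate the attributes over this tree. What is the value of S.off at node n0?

1. n3.depth = "zm"  ["zm"]
2. n4.lab = "rw"  [terminal]
3. n3.env = -6  [-6]
4. n3.wid = 23  [23]
5. n5.mk = 30  [terminal]
6. n2.off = -5  [a.mk * -2 + 55]
7. n2.acc = "vm"  ["vm"]
8. n1.off = 0  [S₁.off + 5]
9. n1.acc = "uy"  ["uy"]
10. n6.depth = "uyk"  [S₁.acc ++ "k"]
11. n7.lab = 15  [len(A.depth) + 12]
12. n7.sig = false  [false]
13. n7.pre = "zz"  ["zz"]
14. n8.depth = "zzw"  [C.pre ++ "w"]
15. n9.mk = 29  [terminal]
16. n8.env = 16  [a.mk * 2 - 42]
17. n8.wid = 14  [14]
18. n11.fin = 24  [terminal]
19. n12.env = 11  [terminal]
20. n13.sig = -4  [terminal]
21. n10.off = 16  [c.fin - 8]
22. n10.acc = "yu"  ["yu"]
23. n7.lim = -1  [A.wid + S.off - 31]
24. n15.depth = "rp"  [terminal]
25. n17.depth = "kx"  [terminal]
26. n18.fin = 8  [terminal]
27. n16.sig = true  [c.fin > 7]
28. n16.tag = false  [false]
29. n19.lab = -7  [len(d.depth) - 9]
30. n19.sig = false  [B₁.sig and B₁.tag]
31. n19.pre = "rpu"  [d.depth ++ "u"]
32. n20.mk = 7  [terminal]
33. n21.mk = 0  [terminal]
34. n22.lab = "mz"  [terminal]
35. n19.lim = 29  [(if C.sig then a₁.mk else C.lab) + 36]
36. n14.sig = true  [B₁.tag == false]
37. n14.tag = false  [false]
38. n23.fin = 8  [terminal]
39. n6.env = 12  [12]
40. n6.wid = 8  [C.lim + 9]
41. n0.off = -3  [A.wid - 11]
42. n0.acc = "xuy"  ["x" ++ S₁.acc]

-3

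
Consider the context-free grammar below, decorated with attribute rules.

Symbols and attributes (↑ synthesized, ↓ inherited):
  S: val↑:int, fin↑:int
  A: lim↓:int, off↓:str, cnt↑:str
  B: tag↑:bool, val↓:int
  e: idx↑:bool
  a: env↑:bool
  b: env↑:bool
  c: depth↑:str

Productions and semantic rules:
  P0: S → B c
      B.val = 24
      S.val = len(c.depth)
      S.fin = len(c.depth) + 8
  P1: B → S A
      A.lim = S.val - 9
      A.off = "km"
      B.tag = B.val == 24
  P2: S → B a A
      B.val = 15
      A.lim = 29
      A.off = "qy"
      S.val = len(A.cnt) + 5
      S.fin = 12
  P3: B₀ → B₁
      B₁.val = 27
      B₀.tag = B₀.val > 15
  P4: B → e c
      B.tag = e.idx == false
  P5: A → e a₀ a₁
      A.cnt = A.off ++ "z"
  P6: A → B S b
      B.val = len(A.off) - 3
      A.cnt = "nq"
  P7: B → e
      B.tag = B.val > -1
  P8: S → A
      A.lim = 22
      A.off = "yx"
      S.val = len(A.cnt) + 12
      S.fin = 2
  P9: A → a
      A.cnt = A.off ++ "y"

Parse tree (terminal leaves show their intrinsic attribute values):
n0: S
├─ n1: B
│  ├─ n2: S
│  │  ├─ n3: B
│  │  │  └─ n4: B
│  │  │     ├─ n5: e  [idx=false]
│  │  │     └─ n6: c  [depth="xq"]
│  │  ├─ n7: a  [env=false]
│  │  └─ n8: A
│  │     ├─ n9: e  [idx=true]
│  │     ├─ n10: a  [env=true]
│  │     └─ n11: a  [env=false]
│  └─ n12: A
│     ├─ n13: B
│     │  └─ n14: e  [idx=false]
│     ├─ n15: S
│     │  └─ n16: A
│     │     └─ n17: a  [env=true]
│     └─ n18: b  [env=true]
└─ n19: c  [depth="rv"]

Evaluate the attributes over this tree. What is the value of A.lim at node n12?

-1

1. n1.val = 24  [24]
2. n3.val = 15  [15]
3. n4.val = 27  [27]
4. n5.idx = false  [terminal]
5. n6.depth = "xq"  [terminal]
6. n4.tag = true  [e.idx == false]
7. n3.tag = false  [B₀.val > 15]
8. n7.env = false  [terminal]
9. n8.lim = 29  [29]
10. n8.off = "qy"  ["qy"]
11. n9.idx = true  [terminal]
12. n10.env = true  [terminal]
13. n11.env = false  [terminal]
14. n8.cnt = "qyz"  [A.off ++ "z"]
15. n2.val = 8  [len(A.cnt) + 5]
16. n2.fin = 12  [12]
17. n12.lim = -1  [S.val - 9]
18. n12.off = "km"  ["km"]
19. n13.val = -1  [len(A.off) - 3]
20. n14.idx = false  [terminal]
21. n13.tag = false  [B.val > -1]
22. n16.lim = 22  [22]
23. n16.off = "yx"  ["yx"]
24. n17.env = true  [terminal]
25. n16.cnt = "yxy"  [A.off ++ "y"]
26. n15.val = 15  [len(A.cnt) + 12]
27. n15.fin = 2  [2]
28. n18.env = true  [terminal]
29. n12.cnt = "nq"  ["nq"]
30. n1.tag = true  [B.val == 24]
31. n19.depth = "rv"  [terminal]
32. n0.val = 2  [len(c.depth)]
33. n0.fin = 10  [len(c.depth) + 8]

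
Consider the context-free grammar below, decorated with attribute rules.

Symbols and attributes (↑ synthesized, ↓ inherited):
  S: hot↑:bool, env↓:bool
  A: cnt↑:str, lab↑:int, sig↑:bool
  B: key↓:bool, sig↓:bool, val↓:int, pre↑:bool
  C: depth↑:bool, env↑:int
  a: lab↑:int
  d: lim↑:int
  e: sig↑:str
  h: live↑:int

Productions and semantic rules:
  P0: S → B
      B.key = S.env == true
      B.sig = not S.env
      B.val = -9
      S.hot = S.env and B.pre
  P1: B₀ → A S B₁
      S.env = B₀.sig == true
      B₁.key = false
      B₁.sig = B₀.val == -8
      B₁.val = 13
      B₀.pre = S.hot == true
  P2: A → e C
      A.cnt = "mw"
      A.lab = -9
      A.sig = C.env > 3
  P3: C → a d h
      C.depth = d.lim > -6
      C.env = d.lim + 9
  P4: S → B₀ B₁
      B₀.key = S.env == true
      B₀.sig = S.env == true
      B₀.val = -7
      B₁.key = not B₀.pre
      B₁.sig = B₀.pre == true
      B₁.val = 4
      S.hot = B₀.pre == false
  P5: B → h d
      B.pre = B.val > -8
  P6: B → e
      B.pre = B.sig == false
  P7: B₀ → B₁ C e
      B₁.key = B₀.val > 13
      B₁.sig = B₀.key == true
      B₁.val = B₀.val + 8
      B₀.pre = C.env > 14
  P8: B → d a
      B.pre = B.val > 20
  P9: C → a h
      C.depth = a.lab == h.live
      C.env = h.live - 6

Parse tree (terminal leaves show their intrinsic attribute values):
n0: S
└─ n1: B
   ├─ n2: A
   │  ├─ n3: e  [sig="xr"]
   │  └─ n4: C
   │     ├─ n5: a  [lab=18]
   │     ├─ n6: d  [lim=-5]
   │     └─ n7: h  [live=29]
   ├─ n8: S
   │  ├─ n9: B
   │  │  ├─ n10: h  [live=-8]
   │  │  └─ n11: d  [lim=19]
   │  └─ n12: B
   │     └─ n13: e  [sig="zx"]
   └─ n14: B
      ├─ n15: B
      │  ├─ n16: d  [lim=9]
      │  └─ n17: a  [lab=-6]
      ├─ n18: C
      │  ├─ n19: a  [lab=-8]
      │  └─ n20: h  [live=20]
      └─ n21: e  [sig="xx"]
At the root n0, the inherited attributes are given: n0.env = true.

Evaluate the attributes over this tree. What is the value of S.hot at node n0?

false

1. n0.env = true  [given at root]
2. n1.key = true  [S.env == true]
3. n1.sig = false  [not S.env]
4. n1.val = -9  [-9]
5. n3.sig = "xr"  [terminal]
6. n5.lab = 18  [terminal]
7. n6.lim = -5  [terminal]
8. n7.live = 29  [terminal]
9. n4.depth = true  [d.lim > -6]
10. n4.env = 4  [d.lim + 9]
11. n2.cnt = "mw"  ["mw"]
12. n2.lab = -9  [-9]
13. n2.sig = true  [C.env > 3]
14. n8.env = false  [B₀.sig == true]
15. n9.key = false  [S.env == true]
16. n9.sig = false  [S.env == true]
17. n9.val = -7  [-7]
18. n10.live = -8  [terminal]
19. n11.lim = 19  [terminal]
20. n9.pre = true  [B.val > -8]
21. n12.key = false  [not B₀.pre]
22. n12.sig = true  [B₀.pre == true]
23. n12.val = 4  [4]
24. n13.sig = "zx"  [terminal]
25. n12.pre = false  [B.sig == false]
26. n8.hot = false  [B₀.pre == false]
27. n14.key = false  [false]
28. n14.sig = false  [B₀.val == -8]
29. n14.val = 13  [13]
30. n15.key = false  [B₀.val > 13]
31. n15.sig = false  [B₀.key == true]
32. n15.val = 21  [B₀.val + 8]
33. n16.lim = 9  [terminal]
34. n17.lab = -6  [terminal]
35. n15.pre = true  [B.val > 20]
36. n19.lab = -8  [terminal]
37. n20.live = 20  [terminal]
38. n18.depth = false  [a.lab == h.live]
39. n18.env = 14  [h.live - 6]
40. n21.sig = "xx"  [terminal]
41. n14.pre = false  [C.env > 14]
42. n1.pre = false  [S.hot == true]
43. n0.hot = false  [S.env and B.pre]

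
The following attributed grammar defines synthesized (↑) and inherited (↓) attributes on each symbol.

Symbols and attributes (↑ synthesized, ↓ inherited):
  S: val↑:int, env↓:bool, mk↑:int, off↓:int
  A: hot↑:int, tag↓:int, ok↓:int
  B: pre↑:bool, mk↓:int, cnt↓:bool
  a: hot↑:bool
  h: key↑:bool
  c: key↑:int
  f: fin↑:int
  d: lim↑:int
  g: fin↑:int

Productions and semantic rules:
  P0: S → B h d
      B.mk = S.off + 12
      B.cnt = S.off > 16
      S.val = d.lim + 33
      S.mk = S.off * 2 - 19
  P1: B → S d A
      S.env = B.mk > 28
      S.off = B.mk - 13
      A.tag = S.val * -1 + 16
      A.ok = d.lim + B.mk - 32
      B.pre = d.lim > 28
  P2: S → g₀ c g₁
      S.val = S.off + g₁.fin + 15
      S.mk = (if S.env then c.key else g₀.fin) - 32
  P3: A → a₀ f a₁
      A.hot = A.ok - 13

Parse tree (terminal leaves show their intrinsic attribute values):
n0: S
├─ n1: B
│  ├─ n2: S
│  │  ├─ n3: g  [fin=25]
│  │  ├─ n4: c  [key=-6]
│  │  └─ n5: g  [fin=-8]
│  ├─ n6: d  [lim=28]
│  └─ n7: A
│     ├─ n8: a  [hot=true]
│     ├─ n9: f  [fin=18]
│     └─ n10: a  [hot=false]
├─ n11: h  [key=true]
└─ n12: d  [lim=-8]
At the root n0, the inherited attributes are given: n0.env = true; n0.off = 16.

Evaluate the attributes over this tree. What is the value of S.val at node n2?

1. n0.env = true  [given at root]
2. n0.off = 16  [given at root]
3. n1.mk = 28  [S.off + 12]
4. n1.cnt = false  [S.off > 16]
5. n2.env = false  [B.mk > 28]
6. n2.off = 15  [B.mk - 13]
7. n3.fin = 25  [terminal]
8. n4.key = -6  [terminal]
9. n5.fin = -8  [terminal]
10. n2.val = 22  [S.off + g₁.fin + 15]
11. n2.mk = -7  [(if S.env then c.key else g₀.fin) - 32]
12. n6.lim = 28  [terminal]
13. n7.tag = -6  [S.val * -1 + 16]
14. n7.ok = 24  [d.lim + B.mk - 32]
15. n8.hot = true  [terminal]
16. n9.fin = 18  [terminal]
17. n10.hot = false  [terminal]
18. n7.hot = 11  [A.ok - 13]
19. n1.pre = false  [d.lim > 28]
20. n11.key = true  [terminal]
21. n12.lim = -8  [terminal]
22. n0.val = 25  [d.lim + 33]
23. n0.mk = 13  [S.off * 2 - 19]

22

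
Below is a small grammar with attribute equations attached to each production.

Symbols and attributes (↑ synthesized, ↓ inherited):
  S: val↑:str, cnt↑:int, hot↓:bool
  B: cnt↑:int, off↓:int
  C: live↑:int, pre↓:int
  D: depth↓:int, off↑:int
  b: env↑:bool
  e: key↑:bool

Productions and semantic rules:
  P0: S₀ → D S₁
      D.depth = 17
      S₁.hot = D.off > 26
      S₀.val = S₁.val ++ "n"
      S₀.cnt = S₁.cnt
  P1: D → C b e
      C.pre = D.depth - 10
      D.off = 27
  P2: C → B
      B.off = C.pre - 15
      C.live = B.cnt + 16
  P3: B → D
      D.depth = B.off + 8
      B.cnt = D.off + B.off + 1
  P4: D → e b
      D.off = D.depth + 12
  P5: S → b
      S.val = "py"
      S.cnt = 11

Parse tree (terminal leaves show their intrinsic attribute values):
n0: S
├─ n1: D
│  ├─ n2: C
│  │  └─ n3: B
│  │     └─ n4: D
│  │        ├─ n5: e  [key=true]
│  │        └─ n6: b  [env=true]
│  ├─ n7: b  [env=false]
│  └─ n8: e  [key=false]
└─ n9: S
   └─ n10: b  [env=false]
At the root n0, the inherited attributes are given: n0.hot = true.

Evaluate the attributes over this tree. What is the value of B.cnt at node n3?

5

1. n0.hot = true  [given at root]
2. n1.depth = 17  [17]
3. n2.pre = 7  [D.depth - 10]
4. n3.off = -8  [C.pre - 15]
5. n4.depth = 0  [B.off + 8]
6. n5.key = true  [terminal]
7. n6.env = true  [terminal]
8. n4.off = 12  [D.depth + 12]
9. n3.cnt = 5  [D.off + B.off + 1]
10. n2.live = 21  [B.cnt + 16]
11. n7.env = false  [terminal]
12. n8.key = false  [terminal]
13. n1.off = 27  [27]
14. n9.hot = true  [D.off > 26]
15. n10.env = false  [terminal]
16. n9.val = "py"  ["py"]
17. n9.cnt = 11  [11]
18. n0.val = "pyn"  [S₁.val ++ "n"]
19. n0.cnt = 11  [S₁.cnt]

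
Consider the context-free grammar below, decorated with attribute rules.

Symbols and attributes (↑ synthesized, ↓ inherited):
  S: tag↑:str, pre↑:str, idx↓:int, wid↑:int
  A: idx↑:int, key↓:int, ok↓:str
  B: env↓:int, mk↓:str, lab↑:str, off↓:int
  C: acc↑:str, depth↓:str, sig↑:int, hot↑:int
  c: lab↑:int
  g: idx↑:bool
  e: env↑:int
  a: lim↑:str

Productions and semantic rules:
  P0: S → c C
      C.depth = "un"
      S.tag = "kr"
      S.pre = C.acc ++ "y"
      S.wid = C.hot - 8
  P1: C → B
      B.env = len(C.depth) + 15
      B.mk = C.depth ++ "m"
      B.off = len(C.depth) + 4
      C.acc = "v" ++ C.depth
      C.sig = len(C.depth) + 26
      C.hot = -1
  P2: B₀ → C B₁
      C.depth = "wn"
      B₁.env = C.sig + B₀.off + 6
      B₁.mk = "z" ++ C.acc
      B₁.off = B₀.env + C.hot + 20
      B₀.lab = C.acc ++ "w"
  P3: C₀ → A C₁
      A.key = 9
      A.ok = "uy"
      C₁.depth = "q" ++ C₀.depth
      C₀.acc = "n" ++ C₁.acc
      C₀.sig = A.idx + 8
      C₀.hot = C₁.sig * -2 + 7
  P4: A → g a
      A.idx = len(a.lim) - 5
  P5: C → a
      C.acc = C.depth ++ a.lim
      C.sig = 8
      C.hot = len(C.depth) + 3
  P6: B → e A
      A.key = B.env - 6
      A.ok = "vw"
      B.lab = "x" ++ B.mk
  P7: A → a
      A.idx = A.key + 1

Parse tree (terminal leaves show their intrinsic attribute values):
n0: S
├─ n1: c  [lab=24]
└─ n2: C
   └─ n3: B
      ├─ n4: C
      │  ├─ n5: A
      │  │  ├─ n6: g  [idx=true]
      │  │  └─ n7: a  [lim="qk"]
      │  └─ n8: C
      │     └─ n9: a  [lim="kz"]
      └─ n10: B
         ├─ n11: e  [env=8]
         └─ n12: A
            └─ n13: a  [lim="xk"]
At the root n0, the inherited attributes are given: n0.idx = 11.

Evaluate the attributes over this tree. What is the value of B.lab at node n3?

1. n0.idx = 11  [given at root]
2. n1.lab = 24  [terminal]
3. n2.depth = "un"  ["un"]
4. n3.env = 17  [len(C.depth) + 15]
5. n3.mk = "unm"  [C.depth ++ "m"]
6. n3.off = 6  [len(C.depth) + 4]
7. n4.depth = "wn"  ["wn"]
8. n5.key = 9  [9]
9. n5.ok = "uy"  ["uy"]
10. n6.idx = true  [terminal]
11. n7.lim = "qk"  [terminal]
12. n5.idx = -3  [len(a.lim) - 5]
13. n8.depth = "qwn"  ["q" ++ C₀.depth]
14. n9.lim = "kz"  [terminal]
15. n8.acc = "qwnkz"  [C.depth ++ a.lim]
16. n8.sig = 8  [8]
17. n8.hot = 6  [len(C.depth) + 3]
18. n4.acc = "nqwnkz"  ["n" ++ C₁.acc]
19. n4.sig = 5  [A.idx + 8]
20. n4.hot = -9  [C₁.sig * -2 + 7]
21. n10.env = 17  [C.sig + B₀.off + 6]
22. n10.mk = "znqwnkz"  ["z" ++ C.acc]
23. n10.off = 28  [B₀.env + C.hot + 20]
24. n11.env = 8  [terminal]
25. n12.key = 11  [B.env - 6]
26. n12.ok = "vw"  ["vw"]
27. n13.lim = "xk"  [terminal]
28. n12.idx = 12  [A.key + 1]
29. n10.lab = "xznqwnkz"  ["x" ++ B.mk]
30. n3.lab = "nqwnkzw"  [C.acc ++ "w"]
31. n2.acc = "vun"  ["v" ++ C.depth]
32. n2.sig = 28  [len(C.depth) + 26]
33. n2.hot = -1  [-1]
34. n0.tag = "kr"  ["kr"]
35. n0.pre = "vuny"  [C.acc ++ "y"]
36. n0.wid = -9  [C.hot - 8]

"nqwnkzw"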